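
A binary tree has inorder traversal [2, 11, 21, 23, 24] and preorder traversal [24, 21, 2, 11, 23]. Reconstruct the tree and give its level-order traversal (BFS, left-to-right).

Inorder:  [2, 11, 21, 23, 24]
Preorder: [24, 21, 2, 11, 23]
Algorithm: preorder visits root first, so consume preorder in order;
for each root, split the current inorder slice at that value into
left-subtree inorder and right-subtree inorder, then recurse.
Recursive splits:
  root=24; inorder splits into left=[2, 11, 21, 23], right=[]
  root=21; inorder splits into left=[2, 11], right=[23]
  root=2; inorder splits into left=[], right=[11]
  root=11; inorder splits into left=[], right=[]
  root=23; inorder splits into left=[], right=[]
Reconstructed level-order: [24, 21, 2, 23, 11]


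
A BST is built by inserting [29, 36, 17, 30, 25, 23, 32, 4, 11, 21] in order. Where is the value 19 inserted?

Starting tree (level order): [29, 17, 36, 4, 25, 30, None, None, 11, 23, None, None, 32, None, None, 21]
Insertion path: 29 -> 17 -> 25 -> 23 -> 21
Result: insert 19 as left child of 21
Final tree (level order): [29, 17, 36, 4, 25, 30, None, None, 11, 23, None, None, 32, None, None, 21, None, None, None, 19]


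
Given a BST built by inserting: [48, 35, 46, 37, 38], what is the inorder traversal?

Tree insertion order: [48, 35, 46, 37, 38]
Tree (level-order array): [48, 35, None, None, 46, 37, None, None, 38]
Inorder traversal: [35, 37, 38, 46, 48]


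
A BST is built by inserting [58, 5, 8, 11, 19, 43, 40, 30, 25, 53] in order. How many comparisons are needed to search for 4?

Search path for 4: 58 -> 5
Found: False
Comparisons: 2


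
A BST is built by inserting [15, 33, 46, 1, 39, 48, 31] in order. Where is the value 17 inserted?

Starting tree (level order): [15, 1, 33, None, None, 31, 46, None, None, 39, 48]
Insertion path: 15 -> 33 -> 31
Result: insert 17 as left child of 31
Final tree (level order): [15, 1, 33, None, None, 31, 46, 17, None, 39, 48]


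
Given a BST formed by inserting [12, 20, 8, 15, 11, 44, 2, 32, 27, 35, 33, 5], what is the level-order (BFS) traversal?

Tree insertion order: [12, 20, 8, 15, 11, 44, 2, 32, 27, 35, 33, 5]
Tree (level-order array): [12, 8, 20, 2, 11, 15, 44, None, 5, None, None, None, None, 32, None, None, None, 27, 35, None, None, 33]
BFS from the root, enqueuing left then right child of each popped node:
  queue [12] -> pop 12, enqueue [8, 20], visited so far: [12]
  queue [8, 20] -> pop 8, enqueue [2, 11], visited so far: [12, 8]
  queue [20, 2, 11] -> pop 20, enqueue [15, 44], visited so far: [12, 8, 20]
  queue [2, 11, 15, 44] -> pop 2, enqueue [5], visited so far: [12, 8, 20, 2]
  queue [11, 15, 44, 5] -> pop 11, enqueue [none], visited so far: [12, 8, 20, 2, 11]
  queue [15, 44, 5] -> pop 15, enqueue [none], visited so far: [12, 8, 20, 2, 11, 15]
  queue [44, 5] -> pop 44, enqueue [32], visited so far: [12, 8, 20, 2, 11, 15, 44]
  queue [5, 32] -> pop 5, enqueue [none], visited so far: [12, 8, 20, 2, 11, 15, 44, 5]
  queue [32] -> pop 32, enqueue [27, 35], visited so far: [12, 8, 20, 2, 11, 15, 44, 5, 32]
  queue [27, 35] -> pop 27, enqueue [none], visited so far: [12, 8, 20, 2, 11, 15, 44, 5, 32, 27]
  queue [35] -> pop 35, enqueue [33], visited so far: [12, 8, 20, 2, 11, 15, 44, 5, 32, 27, 35]
  queue [33] -> pop 33, enqueue [none], visited so far: [12, 8, 20, 2, 11, 15, 44, 5, 32, 27, 35, 33]
Result: [12, 8, 20, 2, 11, 15, 44, 5, 32, 27, 35, 33]


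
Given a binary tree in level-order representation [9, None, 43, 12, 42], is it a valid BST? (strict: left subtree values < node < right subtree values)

Level-order array: [9, None, 43, 12, 42]
Validate using subtree bounds (lo, hi): at each node, require lo < value < hi,
then recurse left with hi=value and right with lo=value.
Preorder trace (stopping at first violation):
  at node 9 with bounds (-inf, +inf): OK
  at node 43 with bounds (9, +inf): OK
  at node 12 with bounds (9, 43): OK
  at node 42 with bounds (43, +inf): VIOLATION
Node 42 violates its bound: not (43 < 42 < +inf).
Result: Not a valid BST


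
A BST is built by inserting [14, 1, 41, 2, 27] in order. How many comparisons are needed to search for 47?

Search path for 47: 14 -> 41
Found: False
Comparisons: 2


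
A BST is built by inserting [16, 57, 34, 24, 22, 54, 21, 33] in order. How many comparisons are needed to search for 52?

Search path for 52: 16 -> 57 -> 34 -> 54
Found: False
Comparisons: 4


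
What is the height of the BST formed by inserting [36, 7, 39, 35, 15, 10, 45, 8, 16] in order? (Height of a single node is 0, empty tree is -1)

Insertion order: [36, 7, 39, 35, 15, 10, 45, 8, 16]
Tree (level-order array): [36, 7, 39, None, 35, None, 45, 15, None, None, None, 10, 16, 8]
Compute height bottom-up (empty subtree = -1):
  height(8) = 1 + max(-1, -1) = 0
  height(10) = 1 + max(0, -1) = 1
  height(16) = 1 + max(-1, -1) = 0
  height(15) = 1 + max(1, 0) = 2
  height(35) = 1 + max(2, -1) = 3
  height(7) = 1 + max(-1, 3) = 4
  height(45) = 1 + max(-1, -1) = 0
  height(39) = 1 + max(-1, 0) = 1
  height(36) = 1 + max(4, 1) = 5
Height = 5


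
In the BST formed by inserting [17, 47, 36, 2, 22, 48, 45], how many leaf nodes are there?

Tree built from: [17, 47, 36, 2, 22, 48, 45]
Tree (level-order array): [17, 2, 47, None, None, 36, 48, 22, 45]
Rule: A leaf has 0 children.
Per-node child counts:
  node 17: 2 child(ren)
  node 2: 0 child(ren)
  node 47: 2 child(ren)
  node 36: 2 child(ren)
  node 22: 0 child(ren)
  node 45: 0 child(ren)
  node 48: 0 child(ren)
Matching nodes: [2, 22, 45, 48]
Count of leaf nodes: 4


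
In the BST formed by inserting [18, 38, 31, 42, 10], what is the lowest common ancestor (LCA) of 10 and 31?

Tree insertion order: [18, 38, 31, 42, 10]
Tree (level-order array): [18, 10, 38, None, None, 31, 42]
In a BST, the LCA of p=10, q=31 is the first node v on the
root-to-leaf path with p <= v <= q (go left if both < v, right if both > v).
Walk from root:
  at 18: 10 <= 18 <= 31, this is the LCA
LCA = 18


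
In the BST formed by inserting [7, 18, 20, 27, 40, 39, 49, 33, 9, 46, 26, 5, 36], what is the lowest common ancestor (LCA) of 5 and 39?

Tree insertion order: [7, 18, 20, 27, 40, 39, 49, 33, 9, 46, 26, 5, 36]
Tree (level-order array): [7, 5, 18, None, None, 9, 20, None, None, None, 27, 26, 40, None, None, 39, 49, 33, None, 46, None, None, 36]
In a BST, the LCA of p=5, q=39 is the first node v on the
root-to-leaf path with p <= v <= q (go left if both < v, right if both > v).
Walk from root:
  at 7: 5 <= 7 <= 39, this is the LCA
LCA = 7


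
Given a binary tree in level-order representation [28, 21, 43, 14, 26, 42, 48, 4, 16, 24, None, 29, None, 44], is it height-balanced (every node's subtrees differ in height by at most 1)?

Tree (level-order array): [28, 21, 43, 14, 26, 42, 48, 4, 16, 24, None, 29, None, 44]
Definition: a tree is height-balanced if, at every node, |h(left) - h(right)| <= 1 (empty subtree has height -1).
Bottom-up per-node check:
  node 4: h_left=-1, h_right=-1, diff=0 [OK], height=0
  node 16: h_left=-1, h_right=-1, diff=0 [OK], height=0
  node 14: h_left=0, h_right=0, diff=0 [OK], height=1
  node 24: h_left=-1, h_right=-1, diff=0 [OK], height=0
  node 26: h_left=0, h_right=-1, diff=1 [OK], height=1
  node 21: h_left=1, h_right=1, diff=0 [OK], height=2
  node 29: h_left=-1, h_right=-1, diff=0 [OK], height=0
  node 42: h_left=0, h_right=-1, diff=1 [OK], height=1
  node 44: h_left=-1, h_right=-1, diff=0 [OK], height=0
  node 48: h_left=0, h_right=-1, diff=1 [OK], height=1
  node 43: h_left=1, h_right=1, diff=0 [OK], height=2
  node 28: h_left=2, h_right=2, diff=0 [OK], height=3
All nodes satisfy the balance condition.
Result: Balanced


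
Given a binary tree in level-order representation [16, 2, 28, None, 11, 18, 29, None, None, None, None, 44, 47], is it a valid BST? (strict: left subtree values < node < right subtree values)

Level-order array: [16, 2, 28, None, 11, 18, 29, None, None, None, None, 44, 47]
Validate using subtree bounds (lo, hi): at each node, require lo < value < hi,
then recurse left with hi=value and right with lo=value.
Preorder trace (stopping at first violation):
  at node 16 with bounds (-inf, +inf): OK
  at node 2 with bounds (-inf, 16): OK
  at node 11 with bounds (2, 16): OK
  at node 28 with bounds (16, +inf): OK
  at node 18 with bounds (16, 28): OK
  at node 29 with bounds (28, +inf): OK
  at node 44 with bounds (28, 29): VIOLATION
Node 44 violates its bound: not (28 < 44 < 29).
Result: Not a valid BST


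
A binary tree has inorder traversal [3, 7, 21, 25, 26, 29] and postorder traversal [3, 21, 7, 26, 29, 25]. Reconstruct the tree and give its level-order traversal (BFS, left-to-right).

Inorder:   [3, 7, 21, 25, 26, 29]
Postorder: [3, 21, 7, 26, 29, 25]
Algorithm: postorder visits root last, so walk postorder right-to-left;
each value is the root of the current inorder slice — split it at that
value, recurse on the right subtree first, then the left.
Recursive splits:
  root=25; inorder splits into left=[3, 7, 21], right=[26, 29]
  root=29; inorder splits into left=[26], right=[]
  root=26; inorder splits into left=[], right=[]
  root=7; inorder splits into left=[3], right=[21]
  root=21; inorder splits into left=[], right=[]
  root=3; inorder splits into left=[], right=[]
Reconstructed level-order: [25, 7, 29, 3, 21, 26]


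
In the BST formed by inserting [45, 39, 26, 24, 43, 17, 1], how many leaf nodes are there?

Tree built from: [45, 39, 26, 24, 43, 17, 1]
Tree (level-order array): [45, 39, None, 26, 43, 24, None, None, None, 17, None, 1]
Rule: A leaf has 0 children.
Per-node child counts:
  node 45: 1 child(ren)
  node 39: 2 child(ren)
  node 26: 1 child(ren)
  node 24: 1 child(ren)
  node 17: 1 child(ren)
  node 1: 0 child(ren)
  node 43: 0 child(ren)
Matching nodes: [1, 43]
Count of leaf nodes: 2


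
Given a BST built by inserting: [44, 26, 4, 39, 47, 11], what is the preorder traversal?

Tree insertion order: [44, 26, 4, 39, 47, 11]
Tree (level-order array): [44, 26, 47, 4, 39, None, None, None, 11]
Preorder traversal: [44, 26, 4, 11, 39, 47]


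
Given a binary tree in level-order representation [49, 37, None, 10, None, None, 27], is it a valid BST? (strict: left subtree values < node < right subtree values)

Level-order array: [49, 37, None, 10, None, None, 27]
Validate using subtree bounds (lo, hi): at each node, require lo < value < hi,
then recurse left with hi=value and right with lo=value.
Preorder trace (stopping at first violation):
  at node 49 with bounds (-inf, +inf): OK
  at node 37 with bounds (-inf, 49): OK
  at node 10 with bounds (-inf, 37): OK
  at node 27 with bounds (10, 37): OK
No violation found at any node.
Result: Valid BST


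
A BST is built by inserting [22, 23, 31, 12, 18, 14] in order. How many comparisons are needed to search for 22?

Search path for 22: 22
Found: True
Comparisons: 1


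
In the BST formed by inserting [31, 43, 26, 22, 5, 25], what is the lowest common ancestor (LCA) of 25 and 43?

Tree insertion order: [31, 43, 26, 22, 5, 25]
Tree (level-order array): [31, 26, 43, 22, None, None, None, 5, 25]
In a BST, the LCA of p=25, q=43 is the first node v on the
root-to-leaf path with p <= v <= q (go left if both < v, right if both > v).
Walk from root:
  at 31: 25 <= 31 <= 43, this is the LCA
LCA = 31


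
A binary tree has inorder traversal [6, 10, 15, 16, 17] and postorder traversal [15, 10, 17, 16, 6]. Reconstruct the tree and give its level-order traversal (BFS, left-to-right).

Inorder:   [6, 10, 15, 16, 17]
Postorder: [15, 10, 17, 16, 6]
Algorithm: postorder visits root last, so walk postorder right-to-left;
each value is the root of the current inorder slice — split it at that
value, recurse on the right subtree first, then the left.
Recursive splits:
  root=6; inorder splits into left=[], right=[10, 15, 16, 17]
  root=16; inorder splits into left=[10, 15], right=[17]
  root=17; inorder splits into left=[], right=[]
  root=10; inorder splits into left=[], right=[15]
  root=15; inorder splits into left=[], right=[]
Reconstructed level-order: [6, 16, 10, 17, 15]


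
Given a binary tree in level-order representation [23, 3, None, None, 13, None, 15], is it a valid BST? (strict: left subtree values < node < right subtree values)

Level-order array: [23, 3, None, None, 13, None, 15]
Validate using subtree bounds (lo, hi): at each node, require lo < value < hi,
then recurse left with hi=value and right with lo=value.
Preorder trace (stopping at first violation):
  at node 23 with bounds (-inf, +inf): OK
  at node 3 with bounds (-inf, 23): OK
  at node 13 with bounds (3, 23): OK
  at node 15 with bounds (13, 23): OK
No violation found at any node.
Result: Valid BST


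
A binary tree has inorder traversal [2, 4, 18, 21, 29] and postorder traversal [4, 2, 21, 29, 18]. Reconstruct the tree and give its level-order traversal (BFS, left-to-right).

Inorder:   [2, 4, 18, 21, 29]
Postorder: [4, 2, 21, 29, 18]
Algorithm: postorder visits root last, so walk postorder right-to-left;
each value is the root of the current inorder slice — split it at that
value, recurse on the right subtree first, then the left.
Recursive splits:
  root=18; inorder splits into left=[2, 4], right=[21, 29]
  root=29; inorder splits into left=[21], right=[]
  root=21; inorder splits into left=[], right=[]
  root=2; inorder splits into left=[], right=[4]
  root=4; inorder splits into left=[], right=[]
Reconstructed level-order: [18, 2, 29, 4, 21]


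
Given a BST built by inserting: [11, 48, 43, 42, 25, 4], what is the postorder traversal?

Tree insertion order: [11, 48, 43, 42, 25, 4]
Tree (level-order array): [11, 4, 48, None, None, 43, None, 42, None, 25]
Postorder traversal: [4, 25, 42, 43, 48, 11]


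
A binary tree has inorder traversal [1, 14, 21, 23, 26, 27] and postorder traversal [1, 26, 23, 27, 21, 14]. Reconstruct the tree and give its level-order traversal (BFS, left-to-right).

Inorder:   [1, 14, 21, 23, 26, 27]
Postorder: [1, 26, 23, 27, 21, 14]
Algorithm: postorder visits root last, so walk postorder right-to-left;
each value is the root of the current inorder slice — split it at that
value, recurse on the right subtree first, then the left.
Recursive splits:
  root=14; inorder splits into left=[1], right=[21, 23, 26, 27]
  root=21; inorder splits into left=[], right=[23, 26, 27]
  root=27; inorder splits into left=[23, 26], right=[]
  root=23; inorder splits into left=[], right=[26]
  root=26; inorder splits into left=[], right=[]
  root=1; inorder splits into left=[], right=[]
Reconstructed level-order: [14, 1, 21, 27, 23, 26]


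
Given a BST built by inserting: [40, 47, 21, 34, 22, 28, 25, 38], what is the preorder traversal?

Tree insertion order: [40, 47, 21, 34, 22, 28, 25, 38]
Tree (level-order array): [40, 21, 47, None, 34, None, None, 22, 38, None, 28, None, None, 25]
Preorder traversal: [40, 21, 34, 22, 28, 25, 38, 47]


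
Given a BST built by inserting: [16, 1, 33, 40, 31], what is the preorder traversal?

Tree insertion order: [16, 1, 33, 40, 31]
Tree (level-order array): [16, 1, 33, None, None, 31, 40]
Preorder traversal: [16, 1, 33, 31, 40]


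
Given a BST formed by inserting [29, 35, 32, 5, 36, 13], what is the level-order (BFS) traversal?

Tree insertion order: [29, 35, 32, 5, 36, 13]
Tree (level-order array): [29, 5, 35, None, 13, 32, 36]
BFS from the root, enqueuing left then right child of each popped node:
  queue [29] -> pop 29, enqueue [5, 35], visited so far: [29]
  queue [5, 35] -> pop 5, enqueue [13], visited so far: [29, 5]
  queue [35, 13] -> pop 35, enqueue [32, 36], visited so far: [29, 5, 35]
  queue [13, 32, 36] -> pop 13, enqueue [none], visited so far: [29, 5, 35, 13]
  queue [32, 36] -> pop 32, enqueue [none], visited so far: [29, 5, 35, 13, 32]
  queue [36] -> pop 36, enqueue [none], visited so far: [29, 5, 35, 13, 32, 36]
Result: [29, 5, 35, 13, 32, 36]


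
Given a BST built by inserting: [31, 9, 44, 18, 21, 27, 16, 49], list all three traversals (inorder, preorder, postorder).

Tree insertion order: [31, 9, 44, 18, 21, 27, 16, 49]
Tree (level-order array): [31, 9, 44, None, 18, None, 49, 16, 21, None, None, None, None, None, 27]
Inorder (L, root, R): [9, 16, 18, 21, 27, 31, 44, 49]
Preorder (root, L, R): [31, 9, 18, 16, 21, 27, 44, 49]
Postorder (L, R, root): [16, 27, 21, 18, 9, 49, 44, 31]


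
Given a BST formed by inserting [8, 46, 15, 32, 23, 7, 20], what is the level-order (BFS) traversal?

Tree insertion order: [8, 46, 15, 32, 23, 7, 20]
Tree (level-order array): [8, 7, 46, None, None, 15, None, None, 32, 23, None, 20]
BFS from the root, enqueuing left then right child of each popped node:
  queue [8] -> pop 8, enqueue [7, 46], visited so far: [8]
  queue [7, 46] -> pop 7, enqueue [none], visited so far: [8, 7]
  queue [46] -> pop 46, enqueue [15], visited so far: [8, 7, 46]
  queue [15] -> pop 15, enqueue [32], visited so far: [8, 7, 46, 15]
  queue [32] -> pop 32, enqueue [23], visited so far: [8, 7, 46, 15, 32]
  queue [23] -> pop 23, enqueue [20], visited so far: [8, 7, 46, 15, 32, 23]
  queue [20] -> pop 20, enqueue [none], visited so far: [8, 7, 46, 15, 32, 23, 20]
Result: [8, 7, 46, 15, 32, 23, 20]


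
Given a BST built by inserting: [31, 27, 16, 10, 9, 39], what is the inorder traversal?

Tree insertion order: [31, 27, 16, 10, 9, 39]
Tree (level-order array): [31, 27, 39, 16, None, None, None, 10, None, 9]
Inorder traversal: [9, 10, 16, 27, 31, 39]


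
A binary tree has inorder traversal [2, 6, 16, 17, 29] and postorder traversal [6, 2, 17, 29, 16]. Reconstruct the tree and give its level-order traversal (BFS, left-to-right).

Inorder:   [2, 6, 16, 17, 29]
Postorder: [6, 2, 17, 29, 16]
Algorithm: postorder visits root last, so walk postorder right-to-left;
each value is the root of the current inorder slice — split it at that
value, recurse on the right subtree first, then the left.
Recursive splits:
  root=16; inorder splits into left=[2, 6], right=[17, 29]
  root=29; inorder splits into left=[17], right=[]
  root=17; inorder splits into left=[], right=[]
  root=2; inorder splits into left=[], right=[6]
  root=6; inorder splits into left=[], right=[]
Reconstructed level-order: [16, 2, 29, 6, 17]


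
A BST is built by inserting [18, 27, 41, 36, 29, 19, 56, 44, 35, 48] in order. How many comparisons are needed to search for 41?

Search path for 41: 18 -> 27 -> 41
Found: True
Comparisons: 3


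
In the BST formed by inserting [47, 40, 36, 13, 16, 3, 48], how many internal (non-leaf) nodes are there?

Tree built from: [47, 40, 36, 13, 16, 3, 48]
Tree (level-order array): [47, 40, 48, 36, None, None, None, 13, None, 3, 16]
Rule: An internal node has at least one child.
Per-node child counts:
  node 47: 2 child(ren)
  node 40: 1 child(ren)
  node 36: 1 child(ren)
  node 13: 2 child(ren)
  node 3: 0 child(ren)
  node 16: 0 child(ren)
  node 48: 0 child(ren)
Matching nodes: [47, 40, 36, 13]
Count of internal (non-leaf) nodes: 4


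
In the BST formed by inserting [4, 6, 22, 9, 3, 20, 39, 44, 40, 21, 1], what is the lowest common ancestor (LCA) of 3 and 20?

Tree insertion order: [4, 6, 22, 9, 3, 20, 39, 44, 40, 21, 1]
Tree (level-order array): [4, 3, 6, 1, None, None, 22, None, None, 9, 39, None, 20, None, 44, None, 21, 40]
In a BST, the LCA of p=3, q=20 is the first node v on the
root-to-leaf path with p <= v <= q (go left if both < v, right if both > v).
Walk from root:
  at 4: 3 <= 4 <= 20, this is the LCA
LCA = 4


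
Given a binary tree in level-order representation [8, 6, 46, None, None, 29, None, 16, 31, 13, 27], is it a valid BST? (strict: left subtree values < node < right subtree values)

Level-order array: [8, 6, 46, None, None, 29, None, 16, 31, 13, 27]
Validate using subtree bounds (lo, hi): at each node, require lo < value < hi,
then recurse left with hi=value and right with lo=value.
Preorder trace (stopping at first violation):
  at node 8 with bounds (-inf, +inf): OK
  at node 6 with bounds (-inf, 8): OK
  at node 46 with bounds (8, +inf): OK
  at node 29 with bounds (8, 46): OK
  at node 16 with bounds (8, 29): OK
  at node 13 with bounds (8, 16): OK
  at node 27 with bounds (16, 29): OK
  at node 31 with bounds (29, 46): OK
No violation found at any node.
Result: Valid BST


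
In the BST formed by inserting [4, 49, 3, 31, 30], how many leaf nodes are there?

Tree built from: [4, 49, 3, 31, 30]
Tree (level-order array): [4, 3, 49, None, None, 31, None, 30]
Rule: A leaf has 0 children.
Per-node child counts:
  node 4: 2 child(ren)
  node 3: 0 child(ren)
  node 49: 1 child(ren)
  node 31: 1 child(ren)
  node 30: 0 child(ren)
Matching nodes: [3, 30]
Count of leaf nodes: 2


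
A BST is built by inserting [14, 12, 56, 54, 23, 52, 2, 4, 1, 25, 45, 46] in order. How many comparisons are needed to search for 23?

Search path for 23: 14 -> 56 -> 54 -> 23
Found: True
Comparisons: 4


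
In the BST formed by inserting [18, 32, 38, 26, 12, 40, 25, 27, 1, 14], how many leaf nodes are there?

Tree built from: [18, 32, 38, 26, 12, 40, 25, 27, 1, 14]
Tree (level-order array): [18, 12, 32, 1, 14, 26, 38, None, None, None, None, 25, 27, None, 40]
Rule: A leaf has 0 children.
Per-node child counts:
  node 18: 2 child(ren)
  node 12: 2 child(ren)
  node 1: 0 child(ren)
  node 14: 0 child(ren)
  node 32: 2 child(ren)
  node 26: 2 child(ren)
  node 25: 0 child(ren)
  node 27: 0 child(ren)
  node 38: 1 child(ren)
  node 40: 0 child(ren)
Matching nodes: [1, 14, 25, 27, 40]
Count of leaf nodes: 5


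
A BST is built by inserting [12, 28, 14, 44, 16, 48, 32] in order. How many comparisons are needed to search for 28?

Search path for 28: 12 -> 28
Found: True
Comparisons: 2


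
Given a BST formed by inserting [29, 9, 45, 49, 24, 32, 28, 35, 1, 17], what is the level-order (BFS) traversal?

Tree insertion order: [29, 9, 45, 49, 24, 32, 28, 35, 1, 17]
Tree (level-order array): [29, 9, 45, 1, 24, 32, 49, None, None, 17, 28, None, 35]
BFS from the root, enqueuing left then right child of each popped node:
  queue [29] -> pop 29, enqueue [9, 45], visited so far: [29]
  queue [9, 45] -> pop 9, enqueue [1, 24], visited so far: [29, 9]
  queue [45, 1, 24] -> pop 45, enqueue [32, 49], visited so far: [29, 9, 45]
  queue [1, 24, 32, 49] -> pop 1, enqueue [none], visited so far: [29, 9, 45, 1]
  queue [24, 32, 49] -> pop 24, enqueue [17, 28], visited so far: [29, 9, 45, 1, 24]
  queue [32, 49, 17, 28] -> pop 32, enqueue [35], visited so far: [29, 9, 45, 1, 24, 32]
  queue [49, 17, 28, 35] -> pop 49, enqueue [none], visited so far: [29, 9, 45, 1, 24, 32, 49]
  queue [17, 28, 35] -> pop 17, enqueue [none], visited so far: [29, 9, 45, 1, 24, 32, 49, 17]
  queue [28, 35] -> pop 28, enqueue [none], visited so far: [29, 9, 45, 1, 24, 32, 49, 17, 28]
  queue [35] -> pop 35, enqueue [none], visited so far: [29, 9, 45, 1, 24, 32, 49, 17, 28, 35]
Result: [29, 9, 45, 1, 24, 32, 49, 17, 28, 35]


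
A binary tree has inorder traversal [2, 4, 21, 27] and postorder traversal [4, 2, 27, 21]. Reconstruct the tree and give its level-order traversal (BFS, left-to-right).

Inorder:   [2, 4, 21, 27]
Postorder: [4, 2, 27, 21]
Algorithm: postorder visits root last, so walk postorder right-to-left;
each value is the root of the current inorder slice — split it at that
value, recurse on the right subtree first, then the left.
Recursive splits:
  root=21; inorder splits into left=[2, 4], right=[27]
  root=27; inorder splits into left=[], right=[]
  root=2; inorder splits into left=[], right=[4]
  root=4; inorder splits into left=[], right=[]
Reconstructed level-order: [21, 2, 27, 4]


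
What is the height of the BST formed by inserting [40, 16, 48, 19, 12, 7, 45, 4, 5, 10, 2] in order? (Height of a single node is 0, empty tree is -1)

Insertion order: [40, 16, 48, 19, 12, 7, 45, 4, 5, 10, 2]
Tree (level-order array): [40, 16, 48, 12, 19, 45, None, 7, None, None, None, None, None, 4, 10, 2, 5]
Compute height bottom-up (empty subtree = -1):
  height(2) = 1 + max(-1, -1) = 0
  height(5) = 1 + max(-1, -1) = 0
  height(4) = 1 + max(0, 0) = 1
  height(10) = 1 + max(-1, -1) = 0
  height(7) = 1 + max(1, 0) = 2
  height(12) = 1 + max(2, -1) = 3
  height(19) = 1 + max(-1, -1) = 0
  height(16) = 1 + max(3, 0) = 4
  height(45) = 1 + max(-1, -1) = 0
  height(48) = 1 + max(0, -1) = 1
  height(40) = 1 + max(4, 1) = 5
Height = 5


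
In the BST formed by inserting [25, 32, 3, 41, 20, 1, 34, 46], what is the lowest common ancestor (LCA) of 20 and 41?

Tree insertion order: [25, 32, 3, 41, 20, 1, 34, 46]
Tree (level-order array): [25, 3, 32, 1, 20, None, 41, None, None, None, None, 34, 46]
In a BST, the LCA of p=20, q=41 is the first node v on the
root-to-leaf path with p <= v <= q (go left if both < v, right if both > v).
Walk from root:
  at 25: 20 <= 25 <= 41, this is the LCA
LCA = 25


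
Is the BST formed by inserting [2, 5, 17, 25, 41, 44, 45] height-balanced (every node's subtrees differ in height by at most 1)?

Tree (level-order array): [2, None, 5, None, 17, None, 25, None, 41, None, 44, None, 45]
Definition: a tree is height-balanced if, at every node, |h(left) - h(right)| <= 1 (empty subtree has height -1).
Bottom-up per-node check:
  node 45: h_left=-1, h_right=-1, diff=0 [OK], height=0
  node 44: h_left=-1, h_right=0, diff=1 [OK], height=1
  node 41: h_left=-1, h_right=1, diff=2 [FAIL (|-1-1|=2 > 1)], height=2
  node 25: h_left=-1, h_right=2, diff=3 [FAIL (|-1-2|=3 > 1)], height=3
  node 17: h_left=-1, h_right=3, diff=4 [FAIL (|-1-3|=4 > 1)], height=4
  node 5: h_left=-1, h_right=4, diff=5 [FAIL (|-1-4|=5 > 1)], height=5
  node 2: h_left=-1, h_right=5, diff=6 [FAIL (|-1-5|=6 > 1)], height=6
Node 41 violates the condition: |-1 - 1| = 2 > 1.
Result: Not balanced


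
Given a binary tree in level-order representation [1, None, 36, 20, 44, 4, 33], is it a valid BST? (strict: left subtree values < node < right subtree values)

Level-order array: [1, None, 36, 20, 44, 4, 33]
Validate using subtree bounds (lo, hi): at each node, require lo < value < hi,
then recurse left with hi=value and right with lo=value.
Preorder trace (stopping at first violation):
  at node 1 with bounds (-inf, +inf): OK
  at node 36 with bounds (1, +inf): OK
  at node 20 with bounds (1, 36): OK
  at node 4 with bounds (1, 20): OK
  at node 33 with bounds (20, 36): OK
  at node 44 with bounds (36, +inf): OK
No violation found at any node.
Result: Valid BST


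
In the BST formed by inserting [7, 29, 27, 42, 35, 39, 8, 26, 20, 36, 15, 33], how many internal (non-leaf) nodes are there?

Tree built from: [7, 29, 27, 42, 35, 39, 8, 26, 20, 36, 15, 33]
Tree (level-order array): [7, None, 29, 27, 42, 8, None, 35, None, None, 26, 33, 39, 20, None, None, None, 36, None, 15]
Rule: An internal node has at least one child.
Per-node child counts:
  node 7: 1 child(ren)
  node 29: 2 child(ren)
  node 27: 1 child(ren)
  node 8: 1 child(ren)
  node 26: 1 child(ren)
  node 20: 1 child(ren)
  node 15: 0 child(ren)
  node 42: 1 child(ren)
  node 35: 2 child(ren)
  node 33: 0 child(ren)
  node 39: 1 child(ren)
  node 36: 0 child(ren)
Matching nodes: [7, 29, 27, 8, 26, 20, 42, 35, 39]
Count of internal (non-leaf) nodes: 9


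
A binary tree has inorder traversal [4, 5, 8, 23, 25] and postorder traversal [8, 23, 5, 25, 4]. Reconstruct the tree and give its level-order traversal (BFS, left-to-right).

Inorder:   [4, 5, 8, 23, 25]
Postorder: [8, 23, 5, 25, 4]
Algorithm: postorder visits root last, so walk postorder right-to-left;
each value is the root of the current inorder slice — split it at that
value, recurse on the right subtree first, then the left.
Recursive splits:
  root=4; inorder splits into left=[], right=[5, 8, 23, 25]
  root=25; inorder splits into left=[5, 8, 23], right=[]
  root=5; inorder splits into left=[], right=[8, 23]
  root=23; inorder splits into left=[8], right=[]
  root=8; inorder splits into left=[], right=[]
Reconstructed level-order: [4, 25, 5, 23, 8]


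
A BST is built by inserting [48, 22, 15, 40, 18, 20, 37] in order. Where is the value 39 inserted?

Starting tree (level order): [48, 22, None, 15, 40, None, 18, 37, None, None, 20]
Insertion path: 48 -> 22 -> 40 -> 37
Result: insert 39 as right child of 37
Final tree (level order): [48, 22, None, 15, 40, None, 18, 37, None, None, 20, None, 39]


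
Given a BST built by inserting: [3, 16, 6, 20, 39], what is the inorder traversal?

Tree insertion order: [3, 16, 6, 20, 39]
Tree (level-order array): [3, None, 16, 6, 20, None, None, None, 39]
Inorder traversal: [3, 6, 16, 20, 39]


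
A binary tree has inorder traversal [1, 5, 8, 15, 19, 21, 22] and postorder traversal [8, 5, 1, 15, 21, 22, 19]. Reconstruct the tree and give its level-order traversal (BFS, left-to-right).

Inorder:   [1, 5, 8, 15, 19, 21, 22]
Postorder: [8, 5, 1, 15, 21, 22, 19]
Algorithm: postorder visits root last, so walk postorder right-to-left;
each value is the root of the current inorder slice — split it at that
value, recurse on the right subtree first, then the left.
Recursive splits:
  root=19; inorder splits into left=[1, 5, 8, 15], right=[21, 22]
  root=22; inorder splits into left=[21], right=[]
  root=21; inorder splits into left=[], right=[]
  root=15; inorder splits into left=[1, 5, 8], right=[]
  root=1; inorder splits into left=[], right=[5, 8]
  root=5; inorder splits into left=[], right=[8]
  root=8; inorder splits into left=[], right=[]
Reconstructed level-order: [19, 15, 22, 1, 21, 5, 8]


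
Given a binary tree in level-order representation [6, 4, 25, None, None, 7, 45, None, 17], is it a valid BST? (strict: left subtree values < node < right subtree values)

Level-order array: [6, 4, 25, None, None, 7, 45, None, 17]
Validate using subtree bounds (lo, hi): at each node, require lo < value < hi,
then recurse left with hi=value and right with lo=value.
Preorder trace (stopping at first violation):
  at node 6 with bounds (-inf, +inf): OK
  at node 4 with bounds (-inf, 6): OK
  at node 25 with bounds (6, +inf): OK
  at node 7 with bounds (6, 25): OK
  at node 17 with bounds (7, 25): OK
  at node 45 with bounds (25, +inf): OK
No violation found at any node.
Result: Valid BST


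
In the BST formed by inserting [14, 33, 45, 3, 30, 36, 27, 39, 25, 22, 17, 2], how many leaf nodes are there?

Tree built from: [14, 33, 45, 3, 30, 36, 27, 39, 25, 22, 17, 2]
Tree (level-order array): [14, 3, 33, 2, None, 30, 45, None, None, 27, None, 36, None, 25, None, None, 39, 22, None, None, None, 17]
Rule: A leaf has 0 children.
Per-node child counts:
  node 14: 2 child(ren)
  node 3: 1 child(ren)
  node 2: 0 child(ren)
  node 33: 2 child(ren)
  node 30: 1 child(ren)
  node 27: 1 child(ren)
  node 25: 1 child(ren)
  node 22: 1 child(ren)
  node 17: 0 child(ren)
  node 45: 1 child(ren)
  node 36: 1 child(ren)
  node 39: 0 child(ren)
Matching nodes: [2, 17, 39]
Count of leaf nodes: 3


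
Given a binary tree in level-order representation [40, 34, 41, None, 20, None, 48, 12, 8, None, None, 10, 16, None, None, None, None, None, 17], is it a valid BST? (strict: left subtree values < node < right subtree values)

Level-order array: [40, 34, 41, None, 20, None, 48, 12, 8, None, None, 10, 16, None, None, None, None, None, 17]
Validate using subtree bounds (lo, hi): at each node, require lo < value < hi,
then recurse left with hi=value and right with lo=value.
Preorder trace (stopping at first violation):
  at node 40 with bounds (-inf, +inf): OK
  at node 34 with bounds (-inf, 40): OK
  at node 20 with bounds (34, 40): VIOLATION
Node 20 violates its bound: not (34 < 20 < 40).
Result: Not a valid BST


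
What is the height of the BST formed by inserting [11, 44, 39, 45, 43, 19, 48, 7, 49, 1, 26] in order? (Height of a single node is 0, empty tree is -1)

Insertion order: [11, 44, 39, 45, 43, 19, 48, 7, 49, 1, 26]
Tree (level-order array): [11, 7, 44, 1, None, 39, 45, None, None, 19, 43, None, 48, None, 26, None, None, None, 49]
Compute height bottom-up (empty subtree = -1):
  height(1) = 1 + max(-1, -1) = 0
  height(7) = 1 + max(0, -1) = 1
  height(26) = 1 + max(-1, -1) = 0
  height(19) = 1 + max(-1, 0) = 1
  height(43) = 1 + max(-1, -1) = 0
  height(39) = 1 + max(1, 0) = 2
  height(49) = 1 + max(-1, -1) = 0
  height(48) = 1 + max(-1, 0) = 1
  height(45) = 1 + max(-1, 1) = 2
  height(44) = 1 + max(2, 2) = 3
  height(11) = 1 + max(1, 3) = 4
Height = 4


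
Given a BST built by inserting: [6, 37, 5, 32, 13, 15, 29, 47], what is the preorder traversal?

Tree insertion order: [6, 37, 5, 32, 13, 15, 29, 47]
Tree (level-order array): [6, 5, 37, None, None, 32, 47, 13, None, None, None, None, 15, None, 29]
Preorder traversal: [6, 5, 37, 32, 13, 15, 29, 47]


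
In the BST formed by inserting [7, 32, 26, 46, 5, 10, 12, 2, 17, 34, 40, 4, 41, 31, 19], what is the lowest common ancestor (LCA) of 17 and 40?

Tree insertion order: [7, 32, 26, 46, 5, 10, 12, 2, 17, 34, 40, 4, 41, 31, 19]
Tree (level-order array): [7, 5, 32, 2, None, 26, 46, None, 4, 10, 31, 34, None, None, None, None, 12, None, None, None, 40, None, 17, None, 41, None, 19]
In a BST, the LCA of p=17, q=40 is the first node v on the
root-to-leaf path with p <= v <= q (go left if both < v, right if both > v).
Walk from root:
  at 7: both 17 and 40 > 7, go right
  at 32: 17 <= 32 <= 40, this is the LCA
LCA = 32


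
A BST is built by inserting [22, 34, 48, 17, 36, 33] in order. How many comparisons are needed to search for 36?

Search path for 36: 22 -> 34 -> 48 -> 36
Found: True
Comparisons: 4


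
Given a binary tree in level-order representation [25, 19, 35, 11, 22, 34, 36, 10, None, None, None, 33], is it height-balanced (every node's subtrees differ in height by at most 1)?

Tree (level-order array): [25, 19, 35, 11, 22, 34, 36, 10, None, None, None, 33]
Definition: a tree is height-balanced if, at every node, |h(left) - h(right)| <= 1 (empty subtree has height -1).
Bottom-up per-node check:
  node 10: h_left=-1, h_right=-1, diff=0 [OK], height=0
  node 11: h_left=0, h_right=-1, diff=1 [OK], height=1
  node 22: h_left=-1, h_right=-1, diff=0 [OK], height=0
  node 19: h_left=1, h_right=0, diff=1 [OK], height=2
  node 33: h_left=-1, h_right=-1, diff=0 [OK], height=0
  node 34: h_left=0, h_right=-1, diff=1 [OK], height=1
  node 36: h_left=-1, h_right=-1, diff=0 [OK], height=0
  node 35: h_left=1, h_right=0, diff=1 [OK], height=2
  node 25: h_left=2, h_right=2, diff=0 [OK], height=3
All nodes satisfy the balance condition.
Result: Balanced


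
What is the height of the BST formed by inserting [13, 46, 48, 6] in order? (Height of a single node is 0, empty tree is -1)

Insertion order: [13, 46, 48, 6]
Tree (level-order array): [13, 6, 46, None, None, None, 48]
Compute height bottom-up (empty subtree = -1):
  height(6) = 1 + max(-1, -1) = 0
  height(48) = 1 + max(-1, -1) = 0
  height(46) = 1 + max(-1, 0) = 1
  height(13) = 1 + max(0, 1) = 2
Height = 2


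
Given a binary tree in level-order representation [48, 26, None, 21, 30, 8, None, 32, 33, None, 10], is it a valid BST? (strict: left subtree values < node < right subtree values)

Level-order array: [48, 26, None, 21, 30, 8, None, 32, 33, None, 10]
Validate using subtree bounds (lo, hi): at each node, require lo < value < hi,
then recurse left with hi=value and right with lo=value.
Preorder trace (stopping at first violation):
  at node 48 with bounds (-inf, +inf): OK
  at node 26 with bounds (-inf, 48): OK
  at node 21 with bounds (-inf, 26): OK
  at node 8 with bounds (-inf, 21): OK
  at node 10 with bounds (8, 21): OK
  at node 30 with bounds (26, 48): OK
  at node 32 with bounds (26, 30): VIOLATION
Node 32 violates its bound: not (26 < 32 < 30).
Result: Not a valid BST


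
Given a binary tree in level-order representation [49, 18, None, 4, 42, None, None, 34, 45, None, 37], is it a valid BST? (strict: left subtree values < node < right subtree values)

Level-order array: [49, 18, None, 4, 42, None, None, 34, 45, None, 37]
Validate using subtree bounds (lo, hi): at each node, require lo < value < hi,
then recurse left with hi=value and right with lo=value.
Preorder trace (stopping at first violation):
  at node 49 with bounds (-inf, +inf): OK
  at node 18 with bounds (-inf, 49): OK
  at node 4 with bounds (-inf, 18): OK
  at node 42 with bounds (18, 49): OK
  at node 34 with bounds (18, 42): OK
  at node 37 with bounds (34, 42): OK
  at node 45 with bounds (42, 49): OK
No violation found at any node.
Result: Valid BST


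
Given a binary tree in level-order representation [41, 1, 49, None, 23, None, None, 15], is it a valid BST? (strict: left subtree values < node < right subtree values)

Level-order array: [41, 1, 49, None, 23, None, None, 15]
Validate using subtree bounds (lo, hi): at each node, require lo < value < hi,
then recurse left with hi=value and right with lo=value.
Preorder trace (stopping at first violation):
  at node 41 with bounds (-inf, +inf): OK
  at node 1 with bounds (-inf, 41): OK
  at node 23 with bounds (1, 41): OK
  at node 15 with bounds (1, 23): OK
  at node 49 with bounds (41, +inf): OK
No violation found at any node.
Result: Valid BST


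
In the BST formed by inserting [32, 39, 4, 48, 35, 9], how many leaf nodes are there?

Tree built from: [32, 39, 4, 48, 35, 9]
Tree (level-order array): [32, 4, 39, None, 9, 35, 48]
Rule: A leaf has 0 children.
Per-node child counts:
  node 32: 2 child(ren)
  node 4: 1 child(ren)
  node 9: 0 child(ren)
  node 39: 2 child(ren)
  node 35: 0 child(ren)
  node 48: 0 child(ren)
Matching nodes: [9, 35, 48]
Count of leaf nodes: 3


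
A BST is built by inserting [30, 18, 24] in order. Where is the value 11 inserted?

Starting tree (level order): [30, 18, None, None, 24]
Insertion path: 30 -> 18
Result: insert 11 as left child of 18
Final tree (level order): [30, 18, None, 11, 24]


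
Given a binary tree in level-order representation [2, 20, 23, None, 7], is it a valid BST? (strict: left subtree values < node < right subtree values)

Level-order array: [2, 20, 23, None, 7]
Validate using subtree bounds (lo, hi): at each node, require lo < value < hi,
then recurse left with hi=value and right with lo=value.
Preorder trace (stopping at first violation):
  at node 2 with bounds (-inf, +inf): OK
  at node 20 with bounds (-inf, 2): VIOLATION
Node 20 violates its bound: not (-inf < 20 < 2).
Result: Not a valid BST


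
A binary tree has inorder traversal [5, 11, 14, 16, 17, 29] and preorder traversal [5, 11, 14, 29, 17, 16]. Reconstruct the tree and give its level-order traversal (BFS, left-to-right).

Inorder:  [5, 11, 14, 16, 17, 29]
Preorder: [5, 11, 14, 29, 17, 16]
Algorithm: preorder visits root first, so consume preorder in order;
for each root, split the current inorder slice at that value into
left-subtree inorder and right-subtree inorder, then recurse.
Recursive splits:
  root=5; inorder splits into left=[], right=[11, 14, 16, 17, 29]
  root=11; inorder splits into left=[], right=[14, 16, 17, 29]
  root=14; inorder splits into left=[], right=[16, 17, 29]
  root=29; inorder splits into left=[16, 17], right=[]
  root=17; inorder splits into left=[16], right=[]
  root=16; inorder splits into left=[], right=[]
Reconstructed level-order: [5, 11, 14, 29, 17, 16]


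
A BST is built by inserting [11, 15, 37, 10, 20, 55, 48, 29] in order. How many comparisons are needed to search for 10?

Search path for 10: 11 -> 10
Found: True
Comparisons: 2


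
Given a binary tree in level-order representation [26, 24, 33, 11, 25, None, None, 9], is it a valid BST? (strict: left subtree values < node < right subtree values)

Level-order array: [26, 24, 33, 11, 25, None, None, 9]
Validate using subtree bounds (lo, hi): at each node, require lo < value < hi,
then recurse left with hi=value and right with lo=value.
Preorder trace (stopping at first violation):
  at node 26 with bounds (-inf, +inf): OK
  at node 24 with bounds (-inf, 26): OK
  at node 11 with bounds (-inf, 24): OK
  at node 9 with bounds (-inf, 11): OK
  at node 25 with bounds (24, 26): OK
  at node 33 with bounds (26, +inf): OK
No violation found at any node.
Result: Valid BST


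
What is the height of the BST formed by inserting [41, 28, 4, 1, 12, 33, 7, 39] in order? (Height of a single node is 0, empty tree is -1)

Insertion order: [41, 28, 4, 1, 12, 33, 7, 39]
Tree (level-order array): [41, 28, None, 4, 33, 1, 12, None, 39, None, None, 7]
Compute height bottom-up (empty subtree = -1):
  height(1) = 1 + max(-1, -1) = 0
  height(7) = 1 + max(-1, -1) = 0
  height(12) = 1 + max(0, -1) = 1
  height(4) = 1 + max(0, 1) = 2
  height(39) = 1 + max(-1, -1) = 0
  height(33) = 1 + max(-1, 0) = 1
  height(28) = 1 + max(2, 1) = 3
  height(41) = 1 + max(3, -1) = 4
Height = 4
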